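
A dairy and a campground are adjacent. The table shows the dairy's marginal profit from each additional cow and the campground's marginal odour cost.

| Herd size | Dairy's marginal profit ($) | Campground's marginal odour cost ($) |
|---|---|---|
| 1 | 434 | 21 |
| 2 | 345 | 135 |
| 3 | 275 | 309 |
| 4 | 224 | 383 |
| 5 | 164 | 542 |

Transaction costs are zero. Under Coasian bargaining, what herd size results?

Bargaining reaches the level where marginal profit last exceeds marginal odour cost.
That holds through level 2 (345 ≥ 135) but not at 3 (275 < 309).

2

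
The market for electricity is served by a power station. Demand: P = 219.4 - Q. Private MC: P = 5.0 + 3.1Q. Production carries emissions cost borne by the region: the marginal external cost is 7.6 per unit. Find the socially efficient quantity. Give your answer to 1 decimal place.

Q* = 50.4

Social marginal cost = private MC + MEC = 12.6 + 3.1Q.
Set SMC = demand: 12.6 + 3.1Q = 219.4 - Q → Q* = 50.4390.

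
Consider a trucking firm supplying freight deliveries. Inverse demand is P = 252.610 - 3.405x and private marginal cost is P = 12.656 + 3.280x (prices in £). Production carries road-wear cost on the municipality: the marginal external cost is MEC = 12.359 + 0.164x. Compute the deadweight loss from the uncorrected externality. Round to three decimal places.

DWL = £24.303

Market equilibrium (private): 12.656 + 3.280x = 252.610 - 3.405x → x_m = 35.8944.
Social marginal cost = private MC + MEC = 25.015 + 3.444x.
Set SMC = demand: 25.015 + 3.444x = 252.610 - 3.405x → x* = 33.2304.
The loss is the area between SMC and demand from x* to x_m; with linear curves that's a triangle of height MEC(x_m).
DWL = ½ × 2.6640 × 18.2457 = 24.3033.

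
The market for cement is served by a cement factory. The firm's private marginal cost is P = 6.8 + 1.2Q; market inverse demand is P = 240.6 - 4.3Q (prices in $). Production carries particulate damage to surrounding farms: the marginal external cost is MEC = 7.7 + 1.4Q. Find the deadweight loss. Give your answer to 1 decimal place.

Market equilibrium (private): 6.8 + 1.2Q = 240.6 - 4.3Q → Q_m = 42.5091.
Social marginal cost = private MC + MEC = 14.5 + 2.6Q.
Set SMC = demand: 14.5 + 2.6Q = 240.6 - 4.3Q → Q* = 32.7681.
Between Q* and Q_m the wedge SMC − demand runs linearly from 0 to MEC(Q_m), so the loss is a triangle.
DWL = ½ × 9.7410 × 67.2127 = 327.3595.

DWL = $327.4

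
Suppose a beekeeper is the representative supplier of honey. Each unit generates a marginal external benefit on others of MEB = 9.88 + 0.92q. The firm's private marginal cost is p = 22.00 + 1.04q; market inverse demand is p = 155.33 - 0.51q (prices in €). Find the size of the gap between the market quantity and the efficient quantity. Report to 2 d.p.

Market equilibrium (private): 22.00 + 1.04q = 155.33 - 0.51q → q_m = 86.0194.
Social marginal cost = private MC − MEB = 12.12 + 0.12q.
Set SMC = demand: 12.12 + 0.12q = 155.33 - 0.51q → q* = 227.3175.
Gap = |86.0194 − 227.3175| = 141.2981.

141.30 units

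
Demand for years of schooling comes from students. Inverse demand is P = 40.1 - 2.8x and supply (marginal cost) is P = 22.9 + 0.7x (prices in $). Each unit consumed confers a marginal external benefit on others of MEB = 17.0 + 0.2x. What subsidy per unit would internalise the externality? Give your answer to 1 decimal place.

Social marginal benefit = demand + MEB = 57.1 - 2.6x.
Set SMB = MC: 57.1 - 2.6x = 22.9 + 0.7x → x* = 10.3636.
The Pigouvian subsidy equals MEB at x*: 17.0 + 0.2×10.3636 = 19.0727.

subsidy = $19.1 per unit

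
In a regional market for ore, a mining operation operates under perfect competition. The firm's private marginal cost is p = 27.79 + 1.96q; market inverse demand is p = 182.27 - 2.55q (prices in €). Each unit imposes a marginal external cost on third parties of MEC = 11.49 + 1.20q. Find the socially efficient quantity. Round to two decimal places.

Social marginal cost = private MC + MEC = 39.28 + 3.16q.
Set SMC = demand: 39.28 + 3.16q = 182.27 - 2.55q → q* = 25.0420.

q* = 25.04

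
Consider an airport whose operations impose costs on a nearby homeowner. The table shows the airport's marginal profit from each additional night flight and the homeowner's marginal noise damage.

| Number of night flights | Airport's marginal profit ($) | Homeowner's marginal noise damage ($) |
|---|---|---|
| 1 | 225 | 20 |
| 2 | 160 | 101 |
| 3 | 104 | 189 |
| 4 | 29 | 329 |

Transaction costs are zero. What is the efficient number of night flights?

Bargaining reaches the level where marginal profit last exceeds marginal noise damage.
That holds through level 2 (160 ≥ 101) but not at 3 (104 < 189).

2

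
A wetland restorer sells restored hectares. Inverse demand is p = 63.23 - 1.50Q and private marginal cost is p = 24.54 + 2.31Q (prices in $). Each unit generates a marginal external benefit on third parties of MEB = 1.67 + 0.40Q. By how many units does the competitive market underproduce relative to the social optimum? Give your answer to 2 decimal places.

Market equilibrium (private): 24.54 + 2.31Q = 63.23 - 1.50Q → Q_m = 10.1549.
Social marginal cost = private MC − MEB = 22.87 + 1.91Q.
Set SMC = demand: 22.87 + 1.91Q = 63.23 - 1.50Q → Q* = 11.8358.
Gap = |10.1549 − 11.8358| = 1.6809.

1.68 units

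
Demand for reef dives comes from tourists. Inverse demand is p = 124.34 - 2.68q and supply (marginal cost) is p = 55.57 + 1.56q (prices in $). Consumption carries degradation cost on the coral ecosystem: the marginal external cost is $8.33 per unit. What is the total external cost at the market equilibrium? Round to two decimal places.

Market equilibrium (private): 55.57 + 1.56q = 124.34 - 2.68q → q_m = 16.2193.
Total external cost = MEC × q_m = 8.33 × 16.2193 = 135.1068.

$135.11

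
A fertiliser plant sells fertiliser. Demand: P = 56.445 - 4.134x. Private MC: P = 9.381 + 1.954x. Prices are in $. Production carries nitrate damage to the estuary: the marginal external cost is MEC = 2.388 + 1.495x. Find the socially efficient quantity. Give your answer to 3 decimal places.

Social marginal cost = private MC + MEC = 11.769 + 3.449x.
Set SMC = demand: 11.769 + 3.449x = 56.445 - 4.134x → x* = 5.8916.

x* = 5.892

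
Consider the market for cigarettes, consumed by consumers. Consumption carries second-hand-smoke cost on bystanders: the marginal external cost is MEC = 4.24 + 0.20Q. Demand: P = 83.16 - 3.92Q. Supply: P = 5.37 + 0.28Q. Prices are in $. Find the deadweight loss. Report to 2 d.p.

Market equilibrium (private): 5.37 + 0.28Q = 83.16 - 3.92Q → Q_m = 18.5214.
Social marginal benefit = demand − MEC = 78.92 - 4.12Q.
Set SMB = MC: 78.92 - 4.12Q = 5.37 + 0.28Q → Q* = 16.7159.
The loss is the area between SMB and MC from Q* to Q_m; with linear curves that's a triangle of height MEC(Q_m).
DWL = ½ × 1.8055 × 7.9443 = 7.1717.

DWL = $7.17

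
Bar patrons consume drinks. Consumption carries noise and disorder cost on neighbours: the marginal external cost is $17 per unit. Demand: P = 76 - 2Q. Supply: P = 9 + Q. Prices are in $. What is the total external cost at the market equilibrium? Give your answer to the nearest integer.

$380

Market equilibrium (private): 9 + Q = 76 - 2Q → Q_m = 22.3333.
Total external cost = MEC × Q_m = 17 × 22.3333 = 379.6661.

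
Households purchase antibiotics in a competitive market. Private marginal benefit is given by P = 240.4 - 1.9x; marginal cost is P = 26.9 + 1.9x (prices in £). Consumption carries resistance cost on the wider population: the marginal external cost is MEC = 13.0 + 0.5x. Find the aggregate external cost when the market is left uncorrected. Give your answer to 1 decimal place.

£1519.6

Market equilibrium (private): 26.9 + 1.9x = 240.4 - 1.9x → x_m = 56.1842.
Total external cost = ∫₀^{x_m} (13.0 + 0.5x) dx = 13.0×56.1842 + ½×0.5×56.1842² = 1519.5607.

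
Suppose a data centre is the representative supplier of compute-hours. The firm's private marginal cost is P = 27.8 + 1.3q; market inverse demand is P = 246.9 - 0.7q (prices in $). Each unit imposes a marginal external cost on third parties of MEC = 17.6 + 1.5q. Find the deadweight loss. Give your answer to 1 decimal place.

DWL = $4728.1

Market equilibrium (private): 27.8 + 1.3q = 246.9 - 0.7q → q_m = 109.5500.
Social marginal cost = private MC + MEC = 45.4 + 2.8q.
Set SMC = demand: 45.4 + 2.8q = 246.9 - 0.7q → q* = 57.5714.
The welfare-loss triangle has base |q_m − q*| and height MEC(q_m) (the vertical gap between SMC and demand is zero at q* and MEC at q_m).
DWL = ½ × 51.9786 × 181.9250 = 4728.1034.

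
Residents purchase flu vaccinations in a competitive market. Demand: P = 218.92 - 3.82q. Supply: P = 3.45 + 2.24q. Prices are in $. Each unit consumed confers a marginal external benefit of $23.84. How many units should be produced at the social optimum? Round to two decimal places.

q* = 39.49

Social marginal benefit = demand + MEB = 242.76 - 3.82q.
Set SMB = MC: 242.76 - 3.82q = 3.45 + 2.24q → q* = 39.4901.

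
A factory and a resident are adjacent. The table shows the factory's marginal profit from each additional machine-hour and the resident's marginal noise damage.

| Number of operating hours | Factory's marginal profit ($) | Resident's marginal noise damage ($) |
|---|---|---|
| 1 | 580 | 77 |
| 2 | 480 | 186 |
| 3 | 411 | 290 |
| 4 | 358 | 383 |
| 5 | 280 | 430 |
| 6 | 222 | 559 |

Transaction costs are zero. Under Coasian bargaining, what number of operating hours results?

Bargaining reaches the level where marginal profit last exceeds marginal noise damage.
That holds through level 3 (411 ≥ 290) but not at 4 (358 < 383).

3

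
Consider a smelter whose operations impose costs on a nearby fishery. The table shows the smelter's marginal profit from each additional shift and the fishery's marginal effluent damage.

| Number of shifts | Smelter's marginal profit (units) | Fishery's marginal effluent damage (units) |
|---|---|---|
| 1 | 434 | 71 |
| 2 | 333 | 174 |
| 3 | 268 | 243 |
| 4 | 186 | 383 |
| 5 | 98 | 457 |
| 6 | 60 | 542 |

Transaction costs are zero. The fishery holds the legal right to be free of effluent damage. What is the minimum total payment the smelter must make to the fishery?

488

Efficient level: marginal profit ≥ marginal effluent damage through level 3, so k* = 3.
With the fishery holding the right, the smelter must at least compensate total damage at k*: 71 + 174 + 243 = 488.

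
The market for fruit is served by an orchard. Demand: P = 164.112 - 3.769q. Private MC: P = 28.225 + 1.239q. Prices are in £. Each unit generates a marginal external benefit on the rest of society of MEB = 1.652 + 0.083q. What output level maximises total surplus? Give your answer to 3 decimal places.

Social marginal cost = private MC − MEB = 26.573 + 1.156q.
Set SMC = demand: 26.573 + 1.156q = 164.112 - 3.769q → q* = 27.9267.

q* = 27.927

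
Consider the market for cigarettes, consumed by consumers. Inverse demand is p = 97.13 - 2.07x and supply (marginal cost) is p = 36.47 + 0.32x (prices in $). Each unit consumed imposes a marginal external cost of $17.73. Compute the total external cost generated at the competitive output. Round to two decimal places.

$450.00

Market equilibrium (private): 36.47 + 0.32x = 97.13 - 2.07x → x_m = 25.3808.
Total external cost = MEC × x_m = 17.73 × 25.3808 = 450.0016.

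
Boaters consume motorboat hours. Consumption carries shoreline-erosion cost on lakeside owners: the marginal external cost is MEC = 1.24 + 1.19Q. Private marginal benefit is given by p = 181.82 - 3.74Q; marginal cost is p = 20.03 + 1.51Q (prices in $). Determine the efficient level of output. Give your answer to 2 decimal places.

Q* = 24.93

Social marginal benefit = demand − MEC = 180.58 - 4.93Q.
Set SMB = MC: 180.58 - 4.93Q = 20.03 + 1.51Q → Q* = 24.9301.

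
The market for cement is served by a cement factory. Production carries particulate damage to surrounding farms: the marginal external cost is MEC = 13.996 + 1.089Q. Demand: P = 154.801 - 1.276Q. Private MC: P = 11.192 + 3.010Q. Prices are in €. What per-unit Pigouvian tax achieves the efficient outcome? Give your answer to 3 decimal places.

Social marginal cost = private MC + MEC = 25.188 + 4.099Q.
Set SMC = demand: 25.188 + 4.099Q = 154.801 - 1.276Q → Q* = 24.1140.
The Pigouvian tax equals MEC at Q*: 13.996 + 1.089×24.1140 = 40.2561.

tax = €40.256 per unit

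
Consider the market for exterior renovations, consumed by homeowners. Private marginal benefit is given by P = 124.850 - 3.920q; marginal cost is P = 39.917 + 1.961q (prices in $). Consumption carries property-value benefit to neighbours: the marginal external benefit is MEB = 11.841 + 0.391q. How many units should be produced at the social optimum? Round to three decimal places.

q* = 17.627

Social marginal benefit = demand + MEB = 136.691 - 3.529q.
Set SMB = MC: 136.691 - 3.529q = 39.917 + 1.961q → q* = 17.6273.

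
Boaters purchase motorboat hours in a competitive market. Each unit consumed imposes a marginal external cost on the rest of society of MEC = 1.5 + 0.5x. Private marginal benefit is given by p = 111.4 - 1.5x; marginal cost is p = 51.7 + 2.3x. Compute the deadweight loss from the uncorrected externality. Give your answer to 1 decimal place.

DWL = 10.2

Market equilibrium (private): 51.7 + 2.3x = 111.4 - 1.5x → x_m = 15.7105.
Social marginal benefit = demand − MEC = 109.9 - 2.0x.
Set SMB = MC: 109.9 - 2.0x = 51.7 + 2.3x → x* = 13.5349.
Between x* and x_m the wedge MC − SMB runs linearly from 0 to MEC(x_m), so the loss is a triangle.
DWL = ½ × 2.1756 × 9.3553 = 10.1767.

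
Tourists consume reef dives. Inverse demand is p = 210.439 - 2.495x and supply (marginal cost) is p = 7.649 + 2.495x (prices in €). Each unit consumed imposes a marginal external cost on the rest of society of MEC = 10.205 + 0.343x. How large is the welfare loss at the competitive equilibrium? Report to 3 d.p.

DWL = €54.655

Market equilibrium (private): 7.649 + 2.495x = 210.439 - 2.495x → x_m = 40.6393.
Social marginal benefit = demand − MEC = 200.234 - 2.838x.
Set SMB = MC: 200.234 - 2.838x = 7.649 + 2.495x → x* = 36.1119.
The welfare-loss triangle has base |x_m − x*| and height MEC(x_m) (the vertical gap between SMB and MC is zero at x* and MEC at x_m).
DWL = ½ × 4.5274 × 24.1443 = 54.6555.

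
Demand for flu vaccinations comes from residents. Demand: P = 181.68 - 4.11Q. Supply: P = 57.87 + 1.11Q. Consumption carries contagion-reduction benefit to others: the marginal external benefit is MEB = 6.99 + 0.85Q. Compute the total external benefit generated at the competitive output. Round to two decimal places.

Market equilibrium (private): 57.87 + 1.11Q = 181.68 - 4.11Q → Q_m = 23.7184.
Total external benefit = ∫₀^{Q_m} (6.99 + 0.85Q) dQ = 6.99×23.7184 + ½×0.85×23.7184² = 404.8807.

404.88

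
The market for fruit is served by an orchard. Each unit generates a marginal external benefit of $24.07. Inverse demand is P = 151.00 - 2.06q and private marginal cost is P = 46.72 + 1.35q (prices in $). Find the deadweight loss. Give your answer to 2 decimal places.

DWL = $84.95

Market equilibrium (private): 46.72 + 1.35q = 151.00 - 2.06q → q_m = 30.5806.
Social marginal cost = private MC − MEB = 22.65 + 1.35q.
Set SMC = demand: 22.65 + 1.35q = 151.00 - 2.06q → q* = 37.6393.
The loss is the area between SMC and demand from q* to q_m; with linear curves that's a triangle of height MEB(q_m).
DWL = ½ × 7.0587 × 24.0700 = 84.9515.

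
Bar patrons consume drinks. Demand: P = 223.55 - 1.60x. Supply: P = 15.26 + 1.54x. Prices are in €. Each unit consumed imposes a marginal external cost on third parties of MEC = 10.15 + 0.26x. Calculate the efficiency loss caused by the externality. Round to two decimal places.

Market equilibrium (private): 15.26 + 1.54x = 223.55 - 1.60x → x_m = 66.3344.
Social marginal benefit = demand − MEC = 213.40 - 1.86x.
Set SMB = MC: 213.40 - 1.86x = 15.26 + 1.54x → x* = 58.2765.
The welfare-loss triangle has base |x_m − x*| and height MEC(x_m) (the vertical gap between SMB and MC is zero at x* and MEC at x_m).
DWL = ½ × 8.0579 × 27.3969 = 110.3807.

DWL = €110.38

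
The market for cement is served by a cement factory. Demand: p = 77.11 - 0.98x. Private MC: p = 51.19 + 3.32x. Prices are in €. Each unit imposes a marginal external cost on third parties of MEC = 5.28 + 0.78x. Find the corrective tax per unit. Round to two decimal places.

Social marginal cost = private MC + MEC = 56.47 + 4.10x.
Set SMC = demand: 56.47 + 4.10x = 77.11 - 0.98x → x* = 4.0630.
The Pigouvian tax equals MEC at x*: 5.28 + 0.78×4.0630 = 8.4491.

tax = €8.45 per unit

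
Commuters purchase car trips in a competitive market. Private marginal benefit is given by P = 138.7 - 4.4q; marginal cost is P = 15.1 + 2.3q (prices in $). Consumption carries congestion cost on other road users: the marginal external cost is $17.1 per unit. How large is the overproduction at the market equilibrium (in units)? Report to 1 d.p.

Market equilibrium (private): 15.1 + 2.3q = 138.7 - 4.4q → q_m = 18.4478.
Social marginal benefit = demand − MEC = 121.6 - 4.4q.
Set SMB = MC: 121.6 - 4.4q = 15.1 + 2.3q → q* = 15.8955.
Gap = |18.4478 − 15.8955| = 2.5523.

2.6 units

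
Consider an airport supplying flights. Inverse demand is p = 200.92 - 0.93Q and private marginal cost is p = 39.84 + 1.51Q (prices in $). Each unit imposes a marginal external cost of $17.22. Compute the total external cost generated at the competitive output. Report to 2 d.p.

$1136.80

Market equilibrium (private): 39.84 + 1.51Q = 200.92 - 0.93Q → Q_m = 66.0164.
Total external cost = MEC × Q_m = 17.22 × 66.0164 = 1136.8024.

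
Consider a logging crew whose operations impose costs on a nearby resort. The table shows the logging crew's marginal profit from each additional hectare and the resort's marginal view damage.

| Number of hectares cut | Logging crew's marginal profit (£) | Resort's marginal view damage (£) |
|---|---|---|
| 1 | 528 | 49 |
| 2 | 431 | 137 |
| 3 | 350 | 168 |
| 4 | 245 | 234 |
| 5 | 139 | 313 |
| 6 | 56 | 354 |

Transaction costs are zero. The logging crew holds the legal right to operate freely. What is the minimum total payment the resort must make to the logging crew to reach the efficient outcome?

Left alone the logging crew would choose level 6 (marginal profit stays positive).
Efficient level: k* = 4 (marginal profit ≥ marginal view damage through 4).
The resort must at least cover the logging crew's forgone profit from cutting 6→4: 139 + 56 = 195.

£195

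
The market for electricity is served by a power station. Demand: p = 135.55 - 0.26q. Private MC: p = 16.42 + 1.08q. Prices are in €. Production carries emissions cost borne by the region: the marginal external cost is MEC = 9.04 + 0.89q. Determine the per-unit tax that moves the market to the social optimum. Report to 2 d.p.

Social marginal cost = private MC + MEC = 25.46 + 1.97q.
Set SMC = demand: 25.46 + 1.97q = 135.55 - 0.26q → q* = 49.3677.
The Pigouvian tax equals MEC at q*: 9.04 + 0.89×49.3677 = 52.9773.

tax = €52.98 per unit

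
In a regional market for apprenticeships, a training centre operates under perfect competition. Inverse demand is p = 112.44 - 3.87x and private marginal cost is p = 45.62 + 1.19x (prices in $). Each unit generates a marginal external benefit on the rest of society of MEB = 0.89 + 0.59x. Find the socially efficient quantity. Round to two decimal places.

Social marginal cost = private MC − MEB = 44.73 + 0.60x.
Set SMC = demand: 44.73 + 0.60x = 112.44 - 3.87x → x* = 15.1477.

x* = 15.15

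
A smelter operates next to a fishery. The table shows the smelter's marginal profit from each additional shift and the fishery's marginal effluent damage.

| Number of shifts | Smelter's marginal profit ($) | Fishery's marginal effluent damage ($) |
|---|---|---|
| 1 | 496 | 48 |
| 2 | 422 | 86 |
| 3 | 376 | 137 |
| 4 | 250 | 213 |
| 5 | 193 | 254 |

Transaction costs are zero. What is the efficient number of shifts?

4

Bargaining reaches the level where marginal profit last exceeds marginal effluent damage.
That holds through level 4 (250 ≥ 213) but not at 5 (193 < 254).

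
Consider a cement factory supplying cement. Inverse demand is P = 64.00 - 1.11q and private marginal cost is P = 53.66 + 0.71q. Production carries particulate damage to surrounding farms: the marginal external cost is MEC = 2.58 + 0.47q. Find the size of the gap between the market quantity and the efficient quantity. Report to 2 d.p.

2.29 units

Market equilibrium (private): 53.66 + 0.71q = 64.00 - 1.11q → q_m = 5.6813.
Social marginal cost = private MC + MEC = 56.24 + 1.18q.
Set SMC = demand: 56.24 + 1.18q = 64.00 - 1.11q → q* = 3.3886.
Gap = |5.6813 − 3.3886| = 2.2927.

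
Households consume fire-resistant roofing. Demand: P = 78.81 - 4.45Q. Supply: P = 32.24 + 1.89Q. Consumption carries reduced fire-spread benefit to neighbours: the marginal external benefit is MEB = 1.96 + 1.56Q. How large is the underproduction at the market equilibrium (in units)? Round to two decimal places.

2.81 units

Market equilibrium (private): 32.24 + 1.89Q = 78.81 - 4.45Q → Q_m = 7.3454.
Social marginal benefit = demand + MEB = 80.77 - 2.89Q.
Set SMB = MC: 80.77 - 2.89Q = 32.24 + 1.89Q → Q* = 10.1527.
Gap = |7.3454 − 10.1527| = 2.8073.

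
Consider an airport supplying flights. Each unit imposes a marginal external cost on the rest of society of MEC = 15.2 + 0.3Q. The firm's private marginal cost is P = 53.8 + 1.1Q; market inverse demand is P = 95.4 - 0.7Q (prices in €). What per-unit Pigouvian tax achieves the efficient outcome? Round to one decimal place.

Social marginal cost = private MC + MEC = 69.0 + 1.4Q.
Set SMC = demand: 69.0 + 1.4Q = 95.4 - 0.7Q → Q* = 12.5714.
The Pigouvian tax equals MEC at Q*: 15.2 + 0.3×12.5714 = 18.9714.

tax = €19.0 per unit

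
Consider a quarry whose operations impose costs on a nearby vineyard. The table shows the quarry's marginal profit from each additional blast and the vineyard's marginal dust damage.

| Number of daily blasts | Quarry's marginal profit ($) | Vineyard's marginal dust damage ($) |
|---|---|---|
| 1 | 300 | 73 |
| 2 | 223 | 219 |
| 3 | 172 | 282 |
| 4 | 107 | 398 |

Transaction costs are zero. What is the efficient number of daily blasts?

Bargaining reaches the level where marginal profit last exceeds marginal dust damage.
That holds through level 2 (223 ≥ 219) but not at 3 (172 < 282).

2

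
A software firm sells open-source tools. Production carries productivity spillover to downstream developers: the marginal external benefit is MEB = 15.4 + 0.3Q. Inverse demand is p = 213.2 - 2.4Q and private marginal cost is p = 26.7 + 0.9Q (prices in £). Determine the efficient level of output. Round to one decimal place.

Social marginal cost = private MC − MEB = 11.3 + 0.6Q.
Set SMC = demand: 11.3 + 0.6Q = 213.2 - 2.4Q → Q* = 67.3000.

Q* = 67.3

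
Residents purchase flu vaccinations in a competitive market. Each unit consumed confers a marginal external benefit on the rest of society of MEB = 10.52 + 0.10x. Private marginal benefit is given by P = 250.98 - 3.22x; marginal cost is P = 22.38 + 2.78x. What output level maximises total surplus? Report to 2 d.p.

x* = 40.53

Social marginal benefit = demand + MEB = 261.50 - 3.12x.
Set SMB = MC: 261.50 - 3.12x = 22.38 + 2.78x → x* = 40.5288.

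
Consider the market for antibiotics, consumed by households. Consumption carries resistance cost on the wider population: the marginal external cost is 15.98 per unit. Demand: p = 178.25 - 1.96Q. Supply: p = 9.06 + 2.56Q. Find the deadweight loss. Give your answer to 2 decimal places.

DWL = 28.25

Market equilibrium (private): 9.06 + 2.56Q = 178.25 - 1.96Q → Q_m = 37.4314.
Social marginal benefit = demand − MEC = 162.27 - 1.96Q.
Set SMB = MC: 162.27 - 1.96Q = 9.06 + 2.56Q → Q* = 33.8960.
The loss is the area between SMB and MC from Q* to Q_m; with linear curves that's a triangle of height MEC(Q_m).
DWL = ½ × 3.5354 × 15.9800 = 28.2478.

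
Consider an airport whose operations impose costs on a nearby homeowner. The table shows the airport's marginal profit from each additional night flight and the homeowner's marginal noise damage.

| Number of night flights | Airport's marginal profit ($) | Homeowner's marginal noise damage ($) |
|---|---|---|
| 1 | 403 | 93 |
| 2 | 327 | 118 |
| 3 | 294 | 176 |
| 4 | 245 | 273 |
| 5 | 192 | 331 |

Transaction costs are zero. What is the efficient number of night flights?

3

Bargaining reaches the level where marginal profit last exceeds marginal noise damage.
That holds through level 3 (294 ≥ 176) but not at 4 (245 < 273).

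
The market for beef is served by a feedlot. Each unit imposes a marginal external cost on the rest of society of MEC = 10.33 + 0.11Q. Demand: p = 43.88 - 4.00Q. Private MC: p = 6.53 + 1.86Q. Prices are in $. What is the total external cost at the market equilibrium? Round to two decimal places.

Market equilibrium (private): 6.53 + 1.86Q = 43.88 - 4.00Q → Q_m = 6.3737.
Total external cost = ∫₀^{Q_m} (10.33 + 0.11Q) dQ = 10.33×6.3737 + ½×0.11×6.3737² = 68.0746.

$68.07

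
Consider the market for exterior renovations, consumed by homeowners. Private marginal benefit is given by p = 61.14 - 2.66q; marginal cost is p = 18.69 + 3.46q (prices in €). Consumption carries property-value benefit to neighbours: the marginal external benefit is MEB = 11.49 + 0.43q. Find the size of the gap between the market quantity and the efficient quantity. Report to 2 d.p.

2.54 units

Market equilibrium (private): 18.69 + 3.46q = 61.14 - 2.66q → q_m = 6.9363.
Social marginal benefit = demand + MEB = 72.63 - 2.23q.
Set SMB = MC: 72.63 - 2.23q = 18.69 + 3.46q → q* = 9.4798.
Gap = |6.9363 − 9.4798| = 2.5435.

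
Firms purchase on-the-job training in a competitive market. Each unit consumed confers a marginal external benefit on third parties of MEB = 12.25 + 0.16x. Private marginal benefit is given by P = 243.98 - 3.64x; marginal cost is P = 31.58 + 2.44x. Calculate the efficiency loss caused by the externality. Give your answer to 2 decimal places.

Market equilibrium (private): 31.58 + 2.44x = 243.98 - 3.64x → x_m = 34.9342.
Social marginal benefit = demand + MEB = 256.23 - 3.48x.
Set SMB = MC: 256.23 - 3.48x = 31.58 + 2.44x → x* = 37.9476.
The loss is the area between SMB and MC from x* to x_m; with linear curves that's a triangle of height MEB(x_m).
DWL = ½ × 3.0134 × 17.8395 = 26.8788.

DWL = 26.88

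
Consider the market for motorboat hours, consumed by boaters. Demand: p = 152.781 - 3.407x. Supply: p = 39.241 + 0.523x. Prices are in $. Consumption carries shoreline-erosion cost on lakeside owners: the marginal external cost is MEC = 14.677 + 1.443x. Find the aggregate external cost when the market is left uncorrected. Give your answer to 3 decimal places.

$1026.239

Market equilibrium (private): 39.241 + 0.523x = 152.781 - 3.407x → x_m = 28.8906.
Total external cost = ∫₀^{x_m} (14.677 + 1.443x) dx = 14.677×28.8906 + ½×1.443×28.8906² = 1026.2394.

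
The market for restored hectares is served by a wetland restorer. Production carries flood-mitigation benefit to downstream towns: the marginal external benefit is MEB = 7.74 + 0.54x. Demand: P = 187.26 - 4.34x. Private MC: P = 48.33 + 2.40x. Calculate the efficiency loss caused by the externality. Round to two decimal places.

DWL = 28.72

Market equilibrium (private): 48.33 + 2.40x = 187.26 - 4.34x → x_m = 20.6128.
Social marginal cost = private MC − MEB = 40.59 + 1.86x.
Set SMC = demand: 40.59 + 1.86x = 187.26 - 4.34x → x* = 23.6565.
Height of the DWL triangle at x_m is demand(x_m) − SMC(x_m) = MEB(x_m) = 18.8709.
DWL = ½ × 3.0437 × 18.8709 = 28.7187.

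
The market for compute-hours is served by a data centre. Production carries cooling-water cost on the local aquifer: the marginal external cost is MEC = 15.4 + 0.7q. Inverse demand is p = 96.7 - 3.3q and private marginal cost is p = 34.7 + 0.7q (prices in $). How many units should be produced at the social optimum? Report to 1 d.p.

q* = 9.9

Social marginal cost = private MC + MEC = 50.1 + 1.4q.
Set SMC = demand: 50.1 + 1.4q = 96.7 - 3.3q → q* = 9.9149.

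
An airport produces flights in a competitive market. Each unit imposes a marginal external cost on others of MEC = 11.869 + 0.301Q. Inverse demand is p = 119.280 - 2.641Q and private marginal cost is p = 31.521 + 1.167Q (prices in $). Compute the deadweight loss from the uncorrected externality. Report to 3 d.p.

DWL = $43.035

Market equilibrium (private): 31.521 + 1.167Q = 119.280 - 2.641Q → Q_m = 23.0460.
Social marginal cost = private MC + MEC = 43.390 + 1.468Q.
Set SMC = demand: 43.390 + 1.468Q = 119.280 - 2.641Q → Q* = 18.4692.
The loss is the area between SMC and demand from Q* to Q_m; with linear curves that's a triangle of height MEC(Q_m).
DWL = ½ × 4.5768 × 18.8058 = 43.0352.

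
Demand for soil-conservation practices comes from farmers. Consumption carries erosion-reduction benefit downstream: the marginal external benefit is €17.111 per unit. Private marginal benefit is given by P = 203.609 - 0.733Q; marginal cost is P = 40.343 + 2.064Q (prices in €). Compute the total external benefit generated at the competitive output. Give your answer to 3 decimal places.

Market equilibrium (private): 40.343 + 2.064Q = 203.609 - 0.733Q → Q_m = 58.3718.
Total external benefit = MEB × Q_m = 17.111 × 58.3718 = 998.7999.

€998.800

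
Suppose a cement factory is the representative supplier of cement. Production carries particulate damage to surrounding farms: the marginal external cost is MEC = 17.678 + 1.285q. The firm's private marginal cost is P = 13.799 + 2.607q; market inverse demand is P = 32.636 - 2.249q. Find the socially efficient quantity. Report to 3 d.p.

q* = 0.189

Social marginal cost = private MC + MEC = 31.477 + 3.892q.
Set SMC = demand: 31.477 + 3.892q = 32.636 - 2.249q → q* = 0.1887.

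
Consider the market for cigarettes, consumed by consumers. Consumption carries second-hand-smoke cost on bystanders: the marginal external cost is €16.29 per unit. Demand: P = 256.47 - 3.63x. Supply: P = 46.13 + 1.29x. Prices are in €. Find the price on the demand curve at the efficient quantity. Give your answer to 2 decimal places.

Social marginal benefit = demand − MEC = 240.18 - 3.63x.
Set SMB = MC: 240.18 - 3.63x = 46.13 + 1.29x → x* = 39.4411.
Consumer price on the demand curve at x*: 256.47 − 3.63×39.4411 = 113.2988.

P = €113.30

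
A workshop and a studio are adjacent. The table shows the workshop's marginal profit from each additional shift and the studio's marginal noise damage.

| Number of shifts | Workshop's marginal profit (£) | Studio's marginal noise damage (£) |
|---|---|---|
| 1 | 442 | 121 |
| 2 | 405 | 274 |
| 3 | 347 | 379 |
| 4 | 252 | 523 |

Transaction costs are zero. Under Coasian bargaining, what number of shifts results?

2

Bargaining reaches the level where marginal profit last exceeds marginal noise damage.
That holds through level 2 (405 ≥ 274) but not at 3 (347 < 379).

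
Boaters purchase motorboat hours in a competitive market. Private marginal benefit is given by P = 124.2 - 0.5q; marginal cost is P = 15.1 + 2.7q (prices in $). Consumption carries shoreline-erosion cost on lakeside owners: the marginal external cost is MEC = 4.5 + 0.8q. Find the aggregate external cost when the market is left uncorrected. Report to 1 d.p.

$618.4

Market equilibrium (private): 15.1 + 2.7q = 124.2 - 0.5q → q_m = 34.0938.
Total external cost = ∫₀^{q_m} (4.5 + 0.8q) dq = 4.5×34.0938 + ½×0.8×34.0938² = 618.3770.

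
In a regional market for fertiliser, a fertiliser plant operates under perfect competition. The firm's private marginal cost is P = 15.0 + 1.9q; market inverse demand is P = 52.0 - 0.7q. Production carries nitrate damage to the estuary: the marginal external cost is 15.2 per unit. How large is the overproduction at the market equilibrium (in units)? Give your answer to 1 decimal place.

Market equilibrium (private): 15.0 + 1.9q = 52.0 - 0.7q → q_m = 14.2308.
Social marginal cost = private MC + MEC = 30.2 + 1.9q.
Set SMC = demand: 30.2 + 1.9q = 52.0 - 0.7q → q* = 8.3846.
Gap = |14.2308 − 8.3846| = 5.8462.

5.8 units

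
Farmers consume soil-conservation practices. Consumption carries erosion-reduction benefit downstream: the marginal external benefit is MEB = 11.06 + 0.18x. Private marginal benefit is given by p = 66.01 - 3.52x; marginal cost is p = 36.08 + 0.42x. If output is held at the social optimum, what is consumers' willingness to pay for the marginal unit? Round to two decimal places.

P = 27.64

Social marginal benefit = demand + MEB = 77.07 - 3.34x.
Set SMB = MC: 77.07 - 3.34x = 36.08 + 0.42x → x* = 10.9016.
Consumer price on the demand curve at x*: 66.01 − 3.52×10.9016 = 27.6364.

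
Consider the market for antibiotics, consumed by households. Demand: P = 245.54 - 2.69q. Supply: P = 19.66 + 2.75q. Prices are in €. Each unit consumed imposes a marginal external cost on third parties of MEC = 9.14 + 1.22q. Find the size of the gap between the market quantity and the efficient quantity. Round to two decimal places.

8.98 units

Market equilibrium (private): 19.66 + 2.75q = 245.54 - 2.69q → q_m = 41.5221.
Social marginal benefit = demand − MEC = 236.40 - 3.91q.
Set SMB = MC: 236.40 - 3.91q = 19.66 + 2.75q → q* = 32.5435.
Gap = |41.5221 − 32.5435| = 8.9786.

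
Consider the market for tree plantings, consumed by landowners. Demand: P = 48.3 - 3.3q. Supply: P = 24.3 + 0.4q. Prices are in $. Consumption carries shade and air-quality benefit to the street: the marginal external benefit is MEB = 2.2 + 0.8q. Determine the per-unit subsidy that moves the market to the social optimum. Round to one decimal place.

subsidy = $9.4 per unit

Social marginal benefit = demand + MEB = 50.5 - 2.5q.
Set SMB = MC: 50.5 - 2.5q = 24.3 + 0.4q → q* = 9.0345.
The Pigouvian subsidy equals MEB at q*: 2.2 + 0.8×9.0345 = 9.4276.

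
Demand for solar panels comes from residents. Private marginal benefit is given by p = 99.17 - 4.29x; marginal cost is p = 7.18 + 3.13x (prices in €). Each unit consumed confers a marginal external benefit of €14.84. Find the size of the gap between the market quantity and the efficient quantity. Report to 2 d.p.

2.00 units

Market equilibrium (private): 7.18 + 3.13x = 99.17 - 4.29x → x_m = 12.3976.
Social marginal benefit = demand + MEB = 114.01 - 4.29x.
Set SMB = MC: 114.01 - 4.29x = 7.18 + 3.13x → x* = 14.3976.
Gap = |12.3976 − 14.3976| = 2.0000.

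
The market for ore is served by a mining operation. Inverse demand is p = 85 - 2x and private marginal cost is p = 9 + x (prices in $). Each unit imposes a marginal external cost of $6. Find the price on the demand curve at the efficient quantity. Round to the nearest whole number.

P = $38

Social marginal cost = private MC + MEC = 15 + x.
Set SMC = demand: 15 + x = 85 - 2x → x* = 23.3333.
Consumer price on the demand curve at x*: 85 − 2×23.3333 = 38.3334.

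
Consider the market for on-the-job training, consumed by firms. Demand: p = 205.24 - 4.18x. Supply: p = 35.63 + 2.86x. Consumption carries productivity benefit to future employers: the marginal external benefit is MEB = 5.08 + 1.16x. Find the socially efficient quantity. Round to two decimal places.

x* = 29.71

Social marginal benefit = demand + MEB = 210.32 - 3.02x.
Set SMB = MC: 210.32 - 3.02x = 35.63 + 2.86x → x* = 29.7092.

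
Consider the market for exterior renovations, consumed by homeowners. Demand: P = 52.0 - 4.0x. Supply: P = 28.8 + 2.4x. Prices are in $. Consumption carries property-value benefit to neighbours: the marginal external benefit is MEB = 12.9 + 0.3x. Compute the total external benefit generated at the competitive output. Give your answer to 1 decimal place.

Market equilibrium (private): 28.8 + 2.4x = 52.0 - 4.0x → x_m = 3.6250.
Total external benefit = ∫₀^{x_m} (12.9 + 0.3x) dx = 12.9×3.6250 + ½×0.3×3.6250² = 48.7336.

$48.7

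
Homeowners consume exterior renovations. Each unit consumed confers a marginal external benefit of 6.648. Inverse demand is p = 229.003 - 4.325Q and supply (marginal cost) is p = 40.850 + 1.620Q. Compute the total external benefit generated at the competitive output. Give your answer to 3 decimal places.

210.402

Market equilibrium (private): 40.850 + 1.620Q = 229.003 - 4.325Q → Q_m = 31.6489.
Total external benefit = MEB × Q_m = 6.648 × 31.6489 = 210.4019.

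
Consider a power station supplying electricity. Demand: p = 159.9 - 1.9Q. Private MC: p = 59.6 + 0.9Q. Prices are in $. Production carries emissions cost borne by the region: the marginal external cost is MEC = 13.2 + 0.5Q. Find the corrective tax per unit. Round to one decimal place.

Social marginal cost = private MC + MEC = 72.8 + 1.4Q.
Set SMC = demand: 72.8 + 1.4Q = 159.9 - 1.9Q → Q* = 26.3939.
The Pigouvian tax equals MEC at Q*: 13.2 + 0.5×26.3939 = 26.3970.

tax = $26.4 per unit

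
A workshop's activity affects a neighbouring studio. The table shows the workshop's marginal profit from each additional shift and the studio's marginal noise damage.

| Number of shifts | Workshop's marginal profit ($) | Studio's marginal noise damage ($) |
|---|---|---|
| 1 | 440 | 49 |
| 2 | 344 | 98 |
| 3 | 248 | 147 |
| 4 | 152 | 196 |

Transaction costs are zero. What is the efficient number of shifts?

3

Bargaining reaches the level where marginal profit last exceeds marginal noise damage.
That holds through level 3 (248 ≥ 147) but not at 4 (152 < 196).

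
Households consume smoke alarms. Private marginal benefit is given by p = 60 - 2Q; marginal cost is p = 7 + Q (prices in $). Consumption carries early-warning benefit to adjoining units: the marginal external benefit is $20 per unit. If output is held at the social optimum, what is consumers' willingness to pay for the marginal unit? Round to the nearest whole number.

Social marginal benefit = demand + MEB = 80 - 2Q.
Set SMB = MC: 80 - 2Q = 7 + Q → Q* = 24.3333.
Consumer price on the demand curve at Q*: 60 − 2×24.3333 = 11.3334.

P = $11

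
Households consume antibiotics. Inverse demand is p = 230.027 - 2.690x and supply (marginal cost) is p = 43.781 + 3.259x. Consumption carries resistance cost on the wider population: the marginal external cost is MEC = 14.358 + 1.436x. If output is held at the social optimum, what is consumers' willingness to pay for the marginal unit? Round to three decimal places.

Social marginal benefit = demand − MEC = 215.669 - 4.126x.
Set SMB = MC: 215.669 - 4.126x = 43.781 + 3.259x → x* = 23.2753.
Consumer price on the demand curve at x*: 230.027 − 2.690×23.2753 = 167.4164.

P = 167.416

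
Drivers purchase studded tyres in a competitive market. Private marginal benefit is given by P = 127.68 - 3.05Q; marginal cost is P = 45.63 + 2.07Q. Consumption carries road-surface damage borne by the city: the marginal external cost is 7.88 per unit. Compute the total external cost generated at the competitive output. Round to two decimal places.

126.28

Market equilibrium (private): 45.63 + 2.07Q = 127.68 - 3.05Q → Q_m = 16.0254.
Total external cost = MEC × Q_m = 7.88 × 16.0254 = 126.2802.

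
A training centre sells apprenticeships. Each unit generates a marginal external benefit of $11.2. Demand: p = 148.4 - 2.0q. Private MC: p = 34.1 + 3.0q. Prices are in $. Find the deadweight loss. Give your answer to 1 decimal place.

Market equilibrium (private): 34.1 + 3.0q = 148.4 - 2.0q → q_m = 22.8600.
Social marginal cost = private MC − MEB = 22.9 + 3.0q.
Set SMC = demand: 22.9 + 3.0q = 148.4 - 2.0q → q* = 25.1000.
The loss is the area between SMC and demand from q* to q_m; with linear curves that's a triangle of height MEB(q_m).
DWL = ½ × 2.2400 × 11.2000 = 12.5440.

DWL = $12.5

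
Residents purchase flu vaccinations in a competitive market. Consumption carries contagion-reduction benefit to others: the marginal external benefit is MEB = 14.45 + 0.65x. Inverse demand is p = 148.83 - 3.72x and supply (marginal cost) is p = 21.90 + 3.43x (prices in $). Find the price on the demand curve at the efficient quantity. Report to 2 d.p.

Social marginal benefit = demand + MEB = 163.28 - 3.07x.
Set SMB = MC: 163.28 - 3.07x = 21.90 + 3.43x → x* = 21.7508.
Consumer price on the demand curve at x*: 148.83 − 3.72×21.7508 = 67.9170.

P = $67.92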